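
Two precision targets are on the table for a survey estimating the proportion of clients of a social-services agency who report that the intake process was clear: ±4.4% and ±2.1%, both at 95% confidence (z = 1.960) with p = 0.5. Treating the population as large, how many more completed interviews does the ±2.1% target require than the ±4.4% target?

1681

At ±4.4%: n = 1.960² × 0.2500 / 0.044² ≈ 496.07 → 497.
At ±2.1%: n = 1.960² × 0.2500 / 0.021² ≈ 2177.78 → 2178.
Additional respondents: 2178 − 497 = 1681.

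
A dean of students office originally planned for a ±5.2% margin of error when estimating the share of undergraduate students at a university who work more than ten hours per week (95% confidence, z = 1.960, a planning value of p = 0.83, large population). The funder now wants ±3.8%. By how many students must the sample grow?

At ±5.2%: n = 1.960² × 0.1411 / 0.052² ≈ 200.46 → 201.
At ±3.8%: n = 1.960² × 0.1411 / 0.038² ≈ 375.38 → 376.
Additional respondents: 376 − 201 = 175.

175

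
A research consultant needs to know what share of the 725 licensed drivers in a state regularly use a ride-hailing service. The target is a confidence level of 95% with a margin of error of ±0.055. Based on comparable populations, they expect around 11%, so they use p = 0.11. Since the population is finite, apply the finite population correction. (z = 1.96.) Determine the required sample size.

107

Unadjusted: n₀ = 1.96² × 0.11 × 0.89 / 0.055² ≈ 124.33, so n₀ = 125.
Finite population correction with N = 725: n = n₀ / (1 + (n₀−1)/N) = 125 / (1 + 124/725) = 125 / 1.1710 ≈ 106.74.
Rounding up, n = 107.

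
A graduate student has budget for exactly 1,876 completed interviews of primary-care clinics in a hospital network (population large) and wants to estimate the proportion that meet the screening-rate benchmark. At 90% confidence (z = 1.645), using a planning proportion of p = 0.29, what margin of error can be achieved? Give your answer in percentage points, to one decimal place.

1.7

SE(p̂) = √[p(1−p)/n] = √[0.2059/1876] = 0.01048.
E = z × SE = 1.645 × 0.01048 = 0.01723, or 1.7 percentage points.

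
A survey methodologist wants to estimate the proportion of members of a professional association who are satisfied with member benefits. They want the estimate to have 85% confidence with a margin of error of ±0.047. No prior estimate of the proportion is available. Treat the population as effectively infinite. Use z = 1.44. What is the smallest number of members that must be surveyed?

With no prior estimate, use p = 0.5, giving p(1−p) = 0.25.
n = z²·p(1−p)/E² = 1.44² × 0.2500 / 0.047² = 2.0736 × 0.2500 / 0.002209 ≈ 234.68.
Rounding up gives n = 235.

235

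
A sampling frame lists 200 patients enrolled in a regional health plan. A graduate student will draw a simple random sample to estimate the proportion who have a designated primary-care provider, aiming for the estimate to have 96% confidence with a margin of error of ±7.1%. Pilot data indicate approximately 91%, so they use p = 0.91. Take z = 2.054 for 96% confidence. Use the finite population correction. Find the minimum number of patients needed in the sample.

52

Unadjusted: n₀ = 2.054² × 0.91 × 0.09 / 0.071² ≈ 68.54, so n₀ = 69.
Finite population correction with N = 200: n = n₀ / (1 + (n₀−1)/N) = 69 / (1 + 68/200) = 69 / 1.3400 ≈ 51.49.
Rounding up, n = 52.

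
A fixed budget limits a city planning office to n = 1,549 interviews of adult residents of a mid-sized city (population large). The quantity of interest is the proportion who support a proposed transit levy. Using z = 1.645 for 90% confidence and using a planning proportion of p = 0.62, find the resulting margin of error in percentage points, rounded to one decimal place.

SE(p̂) = √[p(1−p)/n] = √[0.2356/1549] = 0.01233.
E = z × SE = 1.645 × 0.01233 = 0.02029, or 2.0 percentage points.

2.0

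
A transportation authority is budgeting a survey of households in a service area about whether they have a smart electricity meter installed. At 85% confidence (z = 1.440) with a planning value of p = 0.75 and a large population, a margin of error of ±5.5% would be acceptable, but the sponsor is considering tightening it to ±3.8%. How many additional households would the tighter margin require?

141

At ±5.5%: n = 1.440² × 0.1875 / 0.055² ≈ 128.53 → 129.
At ±3.8%: n = 1.440² × 0.1875 / 0.038² ≈ 269.25 → 270.
Additional respondents: 270 − 129 = 141.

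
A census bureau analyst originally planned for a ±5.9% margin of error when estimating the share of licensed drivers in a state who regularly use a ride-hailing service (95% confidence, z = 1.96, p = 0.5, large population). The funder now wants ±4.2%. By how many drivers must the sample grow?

At ±5.9%: n = 1.96² × 0.2500 / 0.059² ≈ 275.90 → 276.
At ±4.2%: n = 1.96² × 0.2500 / 0.042² ≈ 544.44 → 545.
Additional respondents: 545 − 276 = 269.

269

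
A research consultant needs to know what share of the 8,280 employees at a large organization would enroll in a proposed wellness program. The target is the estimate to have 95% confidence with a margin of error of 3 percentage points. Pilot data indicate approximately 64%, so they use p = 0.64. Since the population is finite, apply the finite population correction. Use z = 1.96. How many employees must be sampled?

880

Unadjusted: n₀ = 1.96² × 0.64 × 0.36 / 0.030² ≈ 983.45, so n₀ = 984.
Finite population correction with N = 8,280: n = n₀ / (1 + (n₀−1)/N) = 984 / (1 + 983/8280) = 984 / 1.1187 ≈ 879.58.
Rounding up, n = 880.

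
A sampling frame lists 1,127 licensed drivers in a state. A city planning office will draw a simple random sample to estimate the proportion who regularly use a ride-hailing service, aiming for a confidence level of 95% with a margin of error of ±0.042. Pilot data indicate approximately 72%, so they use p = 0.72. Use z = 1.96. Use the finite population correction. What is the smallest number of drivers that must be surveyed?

Unadjusted: n₀ = 1.96² × 0.72 × 0.28 / 0.042² ≈ 439.04, so n₀ = 440.
Finite population correction with N = 1,127: n = n₀ / (1 + (n₀−1)/N) = 440 / (1 + 439/1127) = 440 / 1.3895 ≈ 316.65.
Rounding up, n = 317.

317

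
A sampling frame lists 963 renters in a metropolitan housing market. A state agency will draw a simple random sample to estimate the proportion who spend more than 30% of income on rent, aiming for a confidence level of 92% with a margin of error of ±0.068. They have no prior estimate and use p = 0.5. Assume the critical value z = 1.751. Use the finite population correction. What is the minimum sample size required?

Unadjusted: n₀ = 1.751² × 0.50 × 0.50 / 0.068² ≈ 165.77, so n₀ = 166.
Finite population correction with N = 963: n = n₀ / (1 + (n₀−1)/N) = 166 / (1 + 165/963) = 166 / 1.1713 ≈ 141.72.
Rounding up, n = 142.

142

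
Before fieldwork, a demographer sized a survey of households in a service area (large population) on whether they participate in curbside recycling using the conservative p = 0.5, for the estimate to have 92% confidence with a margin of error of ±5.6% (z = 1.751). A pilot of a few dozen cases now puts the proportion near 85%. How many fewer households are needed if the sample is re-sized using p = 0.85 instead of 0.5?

120

Conservative (p = 0.5): n = 1.751² × 0.25 / 0.056² ≈ 244.42 → 245.
Using p = 0.85: p(1−p) = 0.1275, so n = 1.751² × 0.1275 / 0.056² ≈ 124.65 → 125.
Reduction: 245 − 125 = 120.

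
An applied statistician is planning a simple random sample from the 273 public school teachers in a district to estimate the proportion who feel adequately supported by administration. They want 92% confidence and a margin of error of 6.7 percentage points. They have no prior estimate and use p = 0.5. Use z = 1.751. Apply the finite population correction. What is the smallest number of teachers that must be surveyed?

Unadjusted: n₀ = 1.751² × 0.50 × 0.50 / 0.067² ≈ 170.75, so n₀ = 171.
Finite population correction with N = 273: n = n₀ / (1 + (n₀−1)/N) = 171 / (1 + 170/273) = 171 / 1.6227 ≈ 105.38.
Rounding up, n = 106.

106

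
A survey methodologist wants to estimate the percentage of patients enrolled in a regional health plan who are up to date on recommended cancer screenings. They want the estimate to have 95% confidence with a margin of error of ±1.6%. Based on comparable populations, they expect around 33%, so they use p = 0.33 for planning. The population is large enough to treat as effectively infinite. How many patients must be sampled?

For 95% confidence, z = 1.960.
With p = 0.33, p(1−p) = 0.2211.
n = z²·p(1−p)/E² = 1.960² × 0.2211 / 0.016² = 3.8416 × 0.2211 / 0.000256 ≈ 3317.88.
Rounding up gives n = 3318.

3318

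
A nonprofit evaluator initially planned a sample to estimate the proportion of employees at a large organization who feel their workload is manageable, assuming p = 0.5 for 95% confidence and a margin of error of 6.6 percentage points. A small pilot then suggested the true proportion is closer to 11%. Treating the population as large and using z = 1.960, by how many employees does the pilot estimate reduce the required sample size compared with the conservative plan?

134

Conservative (p = 0.5): n = 1.960² × 0.25 / 0.066² ≈ 220.48 → 221.
Using p = 0.11: p(1−p) = 0.0979, so n = 1.960² × 0.0979 / 0.066² ≈ 86.34 → 87.
Reduction: 221 − 87 = 134.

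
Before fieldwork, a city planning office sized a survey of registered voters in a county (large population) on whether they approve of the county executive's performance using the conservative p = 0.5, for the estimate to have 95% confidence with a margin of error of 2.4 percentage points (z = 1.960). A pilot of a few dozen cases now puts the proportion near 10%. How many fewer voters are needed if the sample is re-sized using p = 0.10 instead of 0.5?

Conservative (p = 0.5): n = 1.960² × 0.25 / 0.024² ≈ 1667.36 → 1668.
Using p = 0.10: p(1−p) = 0.0900, so n = 1.960² × 0.0900 / 0.024² ≈ 600.25 → 601.
Reduction: 1668 − 601 = 1067.

1067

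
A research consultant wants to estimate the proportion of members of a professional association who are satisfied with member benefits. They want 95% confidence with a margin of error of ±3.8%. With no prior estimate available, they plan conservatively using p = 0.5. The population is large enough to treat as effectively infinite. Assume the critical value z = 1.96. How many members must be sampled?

With p = 0.5, p(1−p) = 0.25.
n = z²·p(1−p)/E² = 1.96² × 0.2500 / 0.038² = 3.8416 × 0.2500 / 0.001444 ≈ 665.10.
Rounding up gives n = 666.

666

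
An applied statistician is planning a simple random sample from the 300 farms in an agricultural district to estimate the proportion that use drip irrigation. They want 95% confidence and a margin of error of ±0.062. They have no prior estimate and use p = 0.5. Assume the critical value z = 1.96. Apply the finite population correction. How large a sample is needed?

Unadjusted: n₀ = 1.96² × 0.50 × 0.50 / 0.062² ≈ 249.84, so n₀ = 250.
Finite population correction with N = 300: n = n₀ / (1 + (n₀−1)/N) = 250 / (1 + 249/300) = 250 / 1.8300 ≈ 136.61.
Rounding up, n = 137.

137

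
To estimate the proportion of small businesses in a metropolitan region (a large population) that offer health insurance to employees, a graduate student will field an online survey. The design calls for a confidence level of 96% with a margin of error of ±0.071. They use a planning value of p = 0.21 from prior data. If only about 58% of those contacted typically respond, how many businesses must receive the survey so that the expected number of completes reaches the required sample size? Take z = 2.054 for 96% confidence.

240

Completed interviews needed: n₀ = 2.054² × 0.1659 / 0.071² ≈ 138.85 → 139.
At a 58% response rate, contacts needed = 139 / 0.58 ≈ 239.66 → 240.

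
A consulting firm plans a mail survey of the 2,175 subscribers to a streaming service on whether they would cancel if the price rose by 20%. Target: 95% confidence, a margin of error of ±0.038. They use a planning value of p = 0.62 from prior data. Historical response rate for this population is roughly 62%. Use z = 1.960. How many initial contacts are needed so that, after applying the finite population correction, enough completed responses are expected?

786

Completed interviews needed (unadjusted): n₀ = 1.960² × 0.2356 / 0.038² ≈ 626.79 → 627.
FPC for N = 2,175: n = 627 / (1 + 626/2175) = 627 / 1.2878 ≈ 486.87 → 487.
At a 62% response rate, contacts needed = 487 / 0.62 ≈ 785.48 → 786.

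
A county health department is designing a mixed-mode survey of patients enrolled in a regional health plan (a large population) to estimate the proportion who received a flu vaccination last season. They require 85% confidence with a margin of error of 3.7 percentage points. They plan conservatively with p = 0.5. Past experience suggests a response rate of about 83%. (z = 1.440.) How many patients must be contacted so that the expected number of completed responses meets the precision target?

Completed interviews needed: n₀ = 1.440² × 0.2500 / 0.037² ≈ 378.67 → 379.
At an 83% response rate, contacts needed = 379 / 0.83 ≈ 456.63 → 457.

457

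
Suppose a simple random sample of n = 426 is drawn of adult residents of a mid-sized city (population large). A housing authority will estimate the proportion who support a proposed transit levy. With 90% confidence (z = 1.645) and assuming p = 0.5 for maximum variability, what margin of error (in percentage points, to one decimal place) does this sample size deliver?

4.0

SE(p̂) = √[p(1−p)/n] = √[0.2500/426] = 0.02423.
E = z × SE = 1.645 × 0.02423 = 0.03985, or 4.0 percentage points.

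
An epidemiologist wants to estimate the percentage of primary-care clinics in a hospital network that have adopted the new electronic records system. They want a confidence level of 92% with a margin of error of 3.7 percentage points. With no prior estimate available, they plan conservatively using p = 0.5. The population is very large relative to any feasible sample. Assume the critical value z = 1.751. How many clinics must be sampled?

560

With p = 0.5, p(1−p) = 0.25.
n = z²·p(1−p)/E² = 1.751² × 0.2500 / 0.037² = 3.0660 × 0.2500 / 0.001369 ≈ 559.90.
Rounding up gives n = 560.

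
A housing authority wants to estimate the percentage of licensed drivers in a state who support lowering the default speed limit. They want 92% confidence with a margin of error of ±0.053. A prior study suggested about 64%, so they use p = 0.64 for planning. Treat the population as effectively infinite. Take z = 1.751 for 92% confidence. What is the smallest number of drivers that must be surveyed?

252

With p = 0.64, p(1−p) = 0.2304.
n = z²·p(1−p)/E² = 1.751² × 0.2304 / 0.053² = 3.0660 × 0.2304 / 0.002809 ≈ 251.48.
Rounding up gives n = 252.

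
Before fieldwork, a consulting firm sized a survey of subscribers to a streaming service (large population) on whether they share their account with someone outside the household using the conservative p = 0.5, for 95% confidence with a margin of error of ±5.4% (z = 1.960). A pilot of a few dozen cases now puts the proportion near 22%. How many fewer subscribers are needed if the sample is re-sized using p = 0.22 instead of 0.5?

Conservative (p = 0.5): n = 1.960² × 0.25 / 0.054² ≈ 329.36 → 330.
Using p = 0.22: p(1−p) = 0.1716, so n = 1.960² × 0.1716 / 0.054² ≈ 226.07 → 227.
Reduction: 330 − 227 = 103.

103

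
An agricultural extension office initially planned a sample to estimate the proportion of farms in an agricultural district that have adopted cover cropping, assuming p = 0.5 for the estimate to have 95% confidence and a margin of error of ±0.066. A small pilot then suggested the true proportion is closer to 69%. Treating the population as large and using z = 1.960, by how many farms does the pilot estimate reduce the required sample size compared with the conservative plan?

Conservative (p = 0.5): n = 1.960² × 0.25 / 0.066² ≈ 220.48 → 221.
Using p = 0.69: p(1−p) = 0.2139, so n = 1.960² × 0.2139 / 0.066² ≈ 188.64 → 189.
Reduction: 221 − 189 = 32.

32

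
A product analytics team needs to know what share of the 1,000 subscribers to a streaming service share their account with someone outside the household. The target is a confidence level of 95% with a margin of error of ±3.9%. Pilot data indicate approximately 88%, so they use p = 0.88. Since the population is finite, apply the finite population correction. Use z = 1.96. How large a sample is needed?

Unadjusted: n₀ = 1.96² × 0.88 × 0.12 / 0.039² ≈ 266.71, so n₀ = 267.
Finite population correction with N = 1,000: n = n₀ / (1 + (n₀−1)/N) = 267 / (1 + 266/1000) = 267 / 1.2660 ≈ 210.90.
Rounding up, n = 211.

211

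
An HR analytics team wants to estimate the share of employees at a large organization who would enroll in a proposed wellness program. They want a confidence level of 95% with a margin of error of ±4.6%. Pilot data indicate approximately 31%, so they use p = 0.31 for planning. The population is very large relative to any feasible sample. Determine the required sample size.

389

For 95% confidence, z = 1.960.
With p = 0.31, p(1−p) = 0.2139.
n = z²·p(1−p)/E² = 1.960² × 0.2139 / 0.046² = 3.8416 × 0.2139 / 0.002116 ≈ 388.34.
Rounding up gives n = 389.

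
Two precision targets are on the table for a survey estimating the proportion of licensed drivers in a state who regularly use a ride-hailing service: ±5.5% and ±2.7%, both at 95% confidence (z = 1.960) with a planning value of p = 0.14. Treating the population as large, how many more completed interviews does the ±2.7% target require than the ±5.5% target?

482

At ±5.5%: n = 1.960² × 0.1204 / 0.055² ≈ 152.90 → 153.
At ±2.7%: n = 1.960² × 0.1204 / 0.027² ≈ 634.47 → 635.
Additional respondents: 635 − 153 = 482.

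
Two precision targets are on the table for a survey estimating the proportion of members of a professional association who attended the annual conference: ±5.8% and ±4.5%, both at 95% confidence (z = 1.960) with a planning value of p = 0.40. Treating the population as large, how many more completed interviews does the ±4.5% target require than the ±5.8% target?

181

At ±5.8%: n = 1.960² × 0.2400 / 0.058² ≈ 274.07 → 275.
At ±4.5%: n = 1.960² × 0.2400 / 0.045² ≈ 455.30 → 456.
Additional respondents: 456 − 275 = 181.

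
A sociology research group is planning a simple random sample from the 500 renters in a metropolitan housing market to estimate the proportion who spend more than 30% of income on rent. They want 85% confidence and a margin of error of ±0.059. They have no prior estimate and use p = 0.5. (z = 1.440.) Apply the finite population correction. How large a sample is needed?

115

Unadjusted: n₀ = 1.440² × 0.50 × 0.50 / 0.059² ≈ 148.92, so n₀ = 149.
Finite population correction with N = 500: n = n₀ / (1 + (n₀−1)/N) = 149 / (1 + 148/500) = 149 / 1.2960 ≈ 114.97.
Rounding up, n = 115.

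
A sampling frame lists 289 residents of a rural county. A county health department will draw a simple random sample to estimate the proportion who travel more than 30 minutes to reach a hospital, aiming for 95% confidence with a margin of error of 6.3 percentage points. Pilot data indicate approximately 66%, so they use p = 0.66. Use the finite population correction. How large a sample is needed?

For 95% confidence, z = 1.96.
Unadjusted: n₀ = 1.96² × 0.66 × 0.34 / 0.063² ≈ 217.20, so n₀ = 218.
Finite population correction with N = 289: n = n₀ / (1 + (n₀−1)/N) = 218 / (1 + 217/289) = 218 / 1.7509 ≈ 124.51.
Rounding up, n = 125.

125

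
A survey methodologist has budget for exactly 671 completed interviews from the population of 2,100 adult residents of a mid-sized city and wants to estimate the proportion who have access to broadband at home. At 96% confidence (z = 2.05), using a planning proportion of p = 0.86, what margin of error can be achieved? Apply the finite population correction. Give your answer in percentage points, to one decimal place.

Finite-population factor: (N−n)/(N−1) = (2100−671)/(2100−1) = 0.6808.
SE(p̂) = √[p(1−p)/n · (N−n)/(N−1)] = √[0.1204/671 × 0.6808] = 0.01105.
E = z × SE = 2.05 × 0.01105 = 0.02266 ≈ 2.3 percentage points.

2.3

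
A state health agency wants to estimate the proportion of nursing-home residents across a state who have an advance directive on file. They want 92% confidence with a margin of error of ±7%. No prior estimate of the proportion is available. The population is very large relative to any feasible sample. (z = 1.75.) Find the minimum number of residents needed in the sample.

157

With no prior estimate, use p = 0.5, giving p(1−p) = 0.25.
n = z²·p(1−p)/E² = 1.75² × 0.2500 / 0.070² = 3.0625 × 0.2500 / 0.004900 ≈ 156.25.
Rounding up gives n = 157.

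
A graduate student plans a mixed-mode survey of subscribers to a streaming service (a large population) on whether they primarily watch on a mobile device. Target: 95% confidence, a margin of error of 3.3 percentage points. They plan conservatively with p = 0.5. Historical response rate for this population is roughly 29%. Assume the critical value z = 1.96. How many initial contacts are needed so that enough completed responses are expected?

Completed interviews needed: n₀ = 1.96² × 0.2500 / 0.033² ≈ 881.91 → 882.
At a 29% response rate, contacts needed = 882 / 0.29 ≈ 3041.38 → 3042.

3042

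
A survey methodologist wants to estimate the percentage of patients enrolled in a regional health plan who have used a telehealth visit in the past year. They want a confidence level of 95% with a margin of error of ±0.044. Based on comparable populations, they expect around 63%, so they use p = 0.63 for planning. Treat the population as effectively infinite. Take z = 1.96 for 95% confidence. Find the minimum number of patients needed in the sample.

With p = 0.63, p(1−p) = 0.2331.
n = z²·p(1−p)/E² = 1.96² × 0.2331 / 0.044² = 3.8416 × 0.2331 / 0.001936 ≈ 462.54.
Rounding up gives n = 463.

463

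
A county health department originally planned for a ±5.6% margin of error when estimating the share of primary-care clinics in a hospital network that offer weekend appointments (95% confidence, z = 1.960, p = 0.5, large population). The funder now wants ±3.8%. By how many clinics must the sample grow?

At ±5.6%: n = 1.960² × 0.2500 / 0.056² ≈ 306.25 → 307.
At ±3.8%: n = 1.960² × 0.2500 / 0.038² ≈ 665.10 → 666.
Additional respondents: 666 − 307 = 359.

359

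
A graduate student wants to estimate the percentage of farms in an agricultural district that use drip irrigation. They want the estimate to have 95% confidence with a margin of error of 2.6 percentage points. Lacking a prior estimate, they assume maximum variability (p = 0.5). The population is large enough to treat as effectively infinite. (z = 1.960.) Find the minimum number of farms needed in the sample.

With p = 0.5, p(1−p) = 0.25.
n = z²·p(1−p)/E² = 1.960² × 0.2500 / 0.026² = 3.8416 × 0.2500 / 0.000676 ≈ 1420.71.
Rounding up gives n = 1421.

1421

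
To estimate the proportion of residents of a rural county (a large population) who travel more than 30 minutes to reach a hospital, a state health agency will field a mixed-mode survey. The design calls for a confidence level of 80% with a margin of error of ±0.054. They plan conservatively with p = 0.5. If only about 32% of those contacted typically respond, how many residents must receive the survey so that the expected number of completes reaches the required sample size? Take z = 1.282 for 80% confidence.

Completed interviews needed: n₀ = 1.282² × 0.2500 / 0.054² ≈ 140.91 → 141.
At a 32% response rate, contacts needed = 141 / 0.32 ≈ 440.62 → 441.

441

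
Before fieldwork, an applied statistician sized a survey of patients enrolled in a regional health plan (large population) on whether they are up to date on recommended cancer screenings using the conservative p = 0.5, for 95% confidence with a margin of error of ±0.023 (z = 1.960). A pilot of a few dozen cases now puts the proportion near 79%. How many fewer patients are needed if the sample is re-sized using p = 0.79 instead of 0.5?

611

Conservative (p = 0.5): n = 1.960² × 0.25 / 0.023² ≈ 1815.50 → 1816.
Using p = 0.79: p(1−p) = 0.1659, so n = 1.960² × 0.1659 / 0.023² ≈ 1204.77 → 1205.
Reduction: 1816 − 1205 = 611.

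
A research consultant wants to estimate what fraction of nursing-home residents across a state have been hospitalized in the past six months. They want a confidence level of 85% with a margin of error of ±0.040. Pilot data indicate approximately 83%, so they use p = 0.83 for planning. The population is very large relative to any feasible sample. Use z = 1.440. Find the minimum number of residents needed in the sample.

With p = 0.83, p(1−p) = 0.1411.
n = z²·p(1−p)/E² = 1.440² × 0.1411 / 0.040² = 2.0736 × 0.1411 / 0.001600 ≈ 182.87.
Rounding up gives n = 183.

183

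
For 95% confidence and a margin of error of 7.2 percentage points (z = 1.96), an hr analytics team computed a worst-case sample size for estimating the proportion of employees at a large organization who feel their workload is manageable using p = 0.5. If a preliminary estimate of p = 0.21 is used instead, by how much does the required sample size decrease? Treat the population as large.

63

Conservative (p = 0.5): n = 1.96² × 0.25 / 0.072² ≈ 185.26 → 186.
Using p = 0.21: p(1−p) = 0.1659, so n = 1.96² × 0.1659 / 0.072² ≈ 122.94 → 123.
Reduction: 186 − 123 = 63.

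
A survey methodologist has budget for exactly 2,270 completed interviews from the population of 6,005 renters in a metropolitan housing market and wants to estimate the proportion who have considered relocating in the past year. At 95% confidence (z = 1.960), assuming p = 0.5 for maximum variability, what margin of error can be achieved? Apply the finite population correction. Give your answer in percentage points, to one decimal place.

Finite-population factor: (N−n)/(N−1) = (6005−2270)/(6005−1) = 0.6221.
SE(p̂) = √[p(1−p)/n · (N−n)/(N−1)] = √[0.2500/2270 × 0.6221] = 0.00828.
E = z × SE = 1.960 × 0.00828 = 0.01622 ≈ 1.6 percentage points.

1.6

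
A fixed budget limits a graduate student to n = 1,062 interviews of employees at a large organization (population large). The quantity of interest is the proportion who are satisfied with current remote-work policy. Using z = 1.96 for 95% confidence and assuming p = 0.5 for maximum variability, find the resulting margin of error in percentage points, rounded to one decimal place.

SE(p̂) = √[p(1−p)/n] = √[0.2500/1062] = 0.01534.
E = z × SE = 1.96 × 0.01534 = 0.03007, or 3.0 percentage points.

3.0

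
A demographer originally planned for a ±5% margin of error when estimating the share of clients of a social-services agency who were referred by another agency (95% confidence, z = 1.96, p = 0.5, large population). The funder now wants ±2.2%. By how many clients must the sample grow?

1600

At ±5%: n = 1.96² × 0.2500 / 0.050² ≈ 384.16 → 385.
At ±2.2%: n = 1.96² × 0.2500 / 0.022² ≈ 1984.30 → 1985.
Additional respondents: 1985 − 385 = 1600.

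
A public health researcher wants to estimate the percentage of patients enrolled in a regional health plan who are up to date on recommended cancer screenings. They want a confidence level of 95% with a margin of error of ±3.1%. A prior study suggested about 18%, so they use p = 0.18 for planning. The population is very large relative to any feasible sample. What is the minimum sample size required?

For 95% confidence, z = 1.960.
With p = 0.18, p(1−p) = 0.1476.
n = z²·p(1−p)/E² = 1.960² × 0.1476 / 0.031² = 3.8416 × 0.1476 / 0.000961 ≈ 590.03.
Rounding up gives n = 591.

591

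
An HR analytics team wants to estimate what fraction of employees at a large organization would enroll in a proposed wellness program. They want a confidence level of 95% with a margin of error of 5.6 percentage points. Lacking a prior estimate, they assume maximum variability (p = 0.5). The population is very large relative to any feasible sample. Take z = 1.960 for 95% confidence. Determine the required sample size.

With p = 0.5, p(1−p) = 0.25.
n = z²·p(1−p)/E² = 1.960² × 0.2500 / 0.056² = 3.8416 × 0.2500 / 0.003136 ≈ 306.25.
Rounding up gives n = 307.

307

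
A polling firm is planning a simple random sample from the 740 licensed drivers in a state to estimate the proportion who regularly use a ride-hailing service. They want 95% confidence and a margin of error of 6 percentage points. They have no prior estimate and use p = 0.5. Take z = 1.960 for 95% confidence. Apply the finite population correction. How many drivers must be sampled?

Unadjusted: n₀ = 1.960² × 0.50 × 0.50 / 0.060² ≈ 266.78, so n₀ = 267.
Finite population correction with N = 740: n = n₀ / (1 + (n₀−1)/N) = 267 / (1 + 266/740) = 267 / 1.3595 ≈ 196.40.
Rounding up, n = 197.

197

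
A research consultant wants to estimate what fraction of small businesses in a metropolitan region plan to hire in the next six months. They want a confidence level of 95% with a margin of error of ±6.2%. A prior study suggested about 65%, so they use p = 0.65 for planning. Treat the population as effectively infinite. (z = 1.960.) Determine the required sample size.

228

With p = 0.65, p(1−p) = 0.2275.
n = z²·p(1−p)/E² = 1.960² × 0.2275 / 0.062² = 3.8416 × 0.2275 / 0.003844 ≈ 227.36.
Rounding up gives n = 228.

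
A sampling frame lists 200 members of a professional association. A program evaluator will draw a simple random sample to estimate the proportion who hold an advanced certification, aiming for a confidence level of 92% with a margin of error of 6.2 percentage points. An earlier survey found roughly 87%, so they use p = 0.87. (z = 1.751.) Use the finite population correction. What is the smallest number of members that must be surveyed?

63

Unadjusted: n₀ = 1.751² × 0.87 × 0.13 / 0.062² ≈ 90.21, so n₀ = 91.
Finite population correction with N = 200: n = n₀ / (1 + (n₀−1)/N) = 91 / (1 + 90/200) = 91 / 1.4500 ≈ 62.76.
Rounding up, n = 63.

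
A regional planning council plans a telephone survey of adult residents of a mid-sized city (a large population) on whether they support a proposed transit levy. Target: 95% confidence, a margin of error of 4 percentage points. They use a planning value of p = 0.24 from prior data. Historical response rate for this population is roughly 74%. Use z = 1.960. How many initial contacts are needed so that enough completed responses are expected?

Completed interviews needed: n₀ = 1.960² × 0.1824 / 0.040² ≈ 437.94 → 438.
At a 74% response rate, contacts needed = 438 / 0.74 ≈ 591.89 → 592.

592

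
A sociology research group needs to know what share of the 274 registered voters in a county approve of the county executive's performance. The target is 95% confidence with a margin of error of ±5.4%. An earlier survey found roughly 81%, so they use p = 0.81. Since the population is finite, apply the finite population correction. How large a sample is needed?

For 95% confidence, z = 1.960.
Unadjusted: n₀ = 1.960² × 0.81 × 0.19 / 0.054² ≈ 202.75, so n₀ = 203.
Finite population correction with N = 274: n = n₀ / (1 + (n₀−1)/N) = 203 / (1 + 202/274) = 203 / 1.7372 ≈ 116.85.
Rounding up, n = 117.

117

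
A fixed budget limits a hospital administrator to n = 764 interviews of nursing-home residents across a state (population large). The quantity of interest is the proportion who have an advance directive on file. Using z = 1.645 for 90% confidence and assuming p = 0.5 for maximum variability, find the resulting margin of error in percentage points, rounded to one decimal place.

SE(p̂) = √[p(1−p)/n] = √[0.2500/764] = 0.01809.
E = z × SE = 1.645 × 0.01809 = 0.02976, or 3.0 percentage points.

3.0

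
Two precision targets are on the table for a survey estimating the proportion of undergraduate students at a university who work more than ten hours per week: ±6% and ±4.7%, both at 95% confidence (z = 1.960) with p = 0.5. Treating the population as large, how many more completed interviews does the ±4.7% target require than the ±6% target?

168

At ±6%: n = 1.960² × 0.2500 / 0.060² ≈ 266.78 → 267.
At ±4.7%: n = 1.960² × 0.2500 / 0.047² ≈ 434.77 → 435.
Additional respondents: 435 − 267 = 168.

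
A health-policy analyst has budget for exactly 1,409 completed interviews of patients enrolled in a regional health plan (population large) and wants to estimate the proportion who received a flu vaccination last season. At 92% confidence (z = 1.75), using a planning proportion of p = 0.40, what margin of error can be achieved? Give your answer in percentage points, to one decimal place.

SE(p̂) = √[p(1−p)/n] = √[0.2400/1409] = 0.01305.
E = z × SE = 1.75 × 0.01305 = 0.02284, or 2.3 percentage points.

2.3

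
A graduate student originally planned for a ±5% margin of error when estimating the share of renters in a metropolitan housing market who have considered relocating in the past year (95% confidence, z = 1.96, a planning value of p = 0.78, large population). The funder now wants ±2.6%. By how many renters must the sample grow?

At ±5%: n = 1.96² × 0.1716 / 0.050² ≈ 263.69 → 264.
At ±2.6%: n = 1.96² × 0.1716 / 0.026² ≈ 975.18 → 976.
Additional respondents: 976 − 264 = 712.

712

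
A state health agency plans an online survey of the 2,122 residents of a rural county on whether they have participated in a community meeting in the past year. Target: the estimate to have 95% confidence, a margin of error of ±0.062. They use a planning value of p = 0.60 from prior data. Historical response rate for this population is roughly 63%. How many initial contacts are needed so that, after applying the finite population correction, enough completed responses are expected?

For 95% confidence, z = 1.960.
Completed interviews needed (unadjusted): n₀ = 1.960² × 0.2400 / 0.062² ≈ 239.85 → 240.
FPC for N = 2,122: n = 240 / (1 + 239/2122) = 240 / 1.1126 ≈ 215.71 → 216.
At a 63% response rate, contacts needed = 216 / 0.63 ≈ 342.86 → 343.

343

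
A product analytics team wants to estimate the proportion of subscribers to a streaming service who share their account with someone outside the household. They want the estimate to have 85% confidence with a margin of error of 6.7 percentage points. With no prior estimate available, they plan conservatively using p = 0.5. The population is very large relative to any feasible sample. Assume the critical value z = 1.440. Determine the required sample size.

With p = 0.5, p(1−p) = 0.25.
n = z²·p(1−p)/E² = 1.440² × 0.2500 / 0.067² = 2.0736 × 0.2500 / 0.004489 ≈ 115.48.
Rounding up gives n = 116.

116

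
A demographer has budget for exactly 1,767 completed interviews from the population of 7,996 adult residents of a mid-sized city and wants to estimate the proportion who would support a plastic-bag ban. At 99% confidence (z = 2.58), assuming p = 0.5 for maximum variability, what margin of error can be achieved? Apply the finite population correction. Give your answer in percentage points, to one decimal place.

Finite-population factor: (N−n)/(N−1) = (7996−1767)/(7996−1) = 0.7791.
SE(p̂) = √[p(1−p)/n · (N−n)/(N−1)] = √[0.2500/1767 × 0.7791] = 0.01050.
E = z × SE = 2.58 × 0.01050 = 0.02709 ≈ 2.7 percentage points.

2.7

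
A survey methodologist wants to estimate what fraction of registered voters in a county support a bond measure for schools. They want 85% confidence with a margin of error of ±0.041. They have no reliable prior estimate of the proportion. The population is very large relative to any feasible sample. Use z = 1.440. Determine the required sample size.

309

With no prior estimate, use p = 0.5, giving p(1−p) = 0.25.
n = z²·p(1−p)/E² = 1.440² × 0.2500 / 0.041² = 2.0736 × 0.2500 / 0.001681 ≈ 308.39.
Rounding up gives n = 309.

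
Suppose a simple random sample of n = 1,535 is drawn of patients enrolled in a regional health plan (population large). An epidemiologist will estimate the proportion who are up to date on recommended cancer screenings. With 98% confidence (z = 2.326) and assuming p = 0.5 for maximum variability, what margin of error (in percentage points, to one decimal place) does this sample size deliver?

3.0

SE(p̂) = √[p(1−p)/n] = √[0.2500/1535] = 0.01276.
E = z × SE = 2.326 × 0.01276 = 0.02968, or 3.0 percentage points.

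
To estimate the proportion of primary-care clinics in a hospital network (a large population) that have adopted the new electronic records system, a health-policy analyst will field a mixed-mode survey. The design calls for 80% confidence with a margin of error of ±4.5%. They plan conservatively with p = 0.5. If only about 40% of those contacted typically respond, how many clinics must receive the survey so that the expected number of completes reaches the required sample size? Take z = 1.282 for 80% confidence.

508

Completed interviews needed: n₀ = 1.282² × 0.2500 / 0.045² ≈ 202.90 → 203.
At a 40% response rate, contacts needed = 203 / 0.40 ≈ 507.50 → 508.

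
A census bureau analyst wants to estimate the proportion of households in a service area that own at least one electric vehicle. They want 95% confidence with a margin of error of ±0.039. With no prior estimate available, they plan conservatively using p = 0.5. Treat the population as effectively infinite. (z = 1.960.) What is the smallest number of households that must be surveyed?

With p = 0.5, p(1−p) = 0.25.
n = z²·p(1−p)/E² = 1.960² × 0.2500 / 0.039² = 3.8416 × 0.2500 / 0.001521 ≈ 631.43.
Rounding up gives n = 632.

632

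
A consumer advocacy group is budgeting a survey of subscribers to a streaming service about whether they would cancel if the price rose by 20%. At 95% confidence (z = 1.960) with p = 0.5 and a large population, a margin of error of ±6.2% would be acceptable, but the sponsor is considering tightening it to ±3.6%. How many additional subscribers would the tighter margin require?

492

At ±6.2%: n = 1.960² × 0.2500 / 0.062² ≈ 249.84 → 250.
At ±3.6%: n = 1.960² × 0.2500 / 0.036² ≈ 741.05 → 742.
Additional respondents: 742 − 250 = 492.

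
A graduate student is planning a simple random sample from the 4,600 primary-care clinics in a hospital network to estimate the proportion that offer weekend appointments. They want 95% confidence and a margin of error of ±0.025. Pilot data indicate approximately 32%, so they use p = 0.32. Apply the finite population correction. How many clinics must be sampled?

For 95% confidence, z = 1.960.
Unadjusted: n₀ = 1.960² × 0.32 × 0.68 / 0.025² ≈ 1337.49, so n₀ = 1338.
Finite population correction with N = 4,600: n = n₀ / (1 + (n₀−1)/N) = 1338 / (1 + 1337/4600) = 1338 / 1.2907 ≈ 1036.69.
Rounding up, n = 1037.

1037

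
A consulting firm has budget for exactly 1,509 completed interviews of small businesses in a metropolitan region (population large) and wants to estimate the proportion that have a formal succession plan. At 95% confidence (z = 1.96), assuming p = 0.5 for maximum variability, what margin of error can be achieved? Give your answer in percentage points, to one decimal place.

2.5

SE(p̂) = √[p(1−p)/n] = √[0.2500/1509] = 0.01287.
E = z × SE = 1.96 × 0.01287 = 0.02523, or 2.5 percentage points.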